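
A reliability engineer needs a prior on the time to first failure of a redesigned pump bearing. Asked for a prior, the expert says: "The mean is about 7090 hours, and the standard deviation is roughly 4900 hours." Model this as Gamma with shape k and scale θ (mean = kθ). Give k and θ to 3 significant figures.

k ≈ 2.09, θ ≈ 3390

For Gamma(k, scale θ): mean = kθ, variance = kθ², so CV = 1/√k.
CV = SD/mean = 4900/7090 = 0.6911, hence k = 1/CV² = 2.09.
Then θ = mean/k = 7090/2.09 = 3390.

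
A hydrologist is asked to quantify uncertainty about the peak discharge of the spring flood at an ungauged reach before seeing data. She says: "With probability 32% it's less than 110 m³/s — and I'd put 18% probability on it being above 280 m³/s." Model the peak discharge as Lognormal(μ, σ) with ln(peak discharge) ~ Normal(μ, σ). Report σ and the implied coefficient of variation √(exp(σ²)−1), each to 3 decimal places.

If T ~ Lognormal(μ,σ) then ln T ~ Normal(μ,σ), so the p-quantile of ln T is μ + z_p·σ.
ln(110) = 4.7 and ln(280) = 5.635; z_{0.32} = -0.4677, z_{0.82} = 0.9154.
σ = (5.635 − 4.7)/(0.9154 − (-0.4677)) = 0.676.
μ = 4.7 − (-0.4677)·0.676 = 5.016.
CV = √(exp(σ²)−1) = √(exp(0.4563)−1) = 0.760.

σ ≈ 0.676, CV ≈ 0.760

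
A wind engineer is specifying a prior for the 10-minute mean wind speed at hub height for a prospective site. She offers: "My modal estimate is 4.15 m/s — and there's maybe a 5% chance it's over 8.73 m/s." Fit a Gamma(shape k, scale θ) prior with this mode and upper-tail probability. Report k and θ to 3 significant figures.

Gamma(k,θ) with k>1 has mode (k−1)θ, so θ = 4.15/(k−1).
Need P(X < 8.73) = 0.95 with θ tied to k this way. Start at k = 2, θ = 4.15: P(X<8.73) ≈ 0.621.
Too low — raise k to concentrate. Iterating converges to k ≈ 5.99.
Then θ = 4.15/(5.99−1) ≈ 0.831.

k ≈ 5.99, θ ≈ 0.831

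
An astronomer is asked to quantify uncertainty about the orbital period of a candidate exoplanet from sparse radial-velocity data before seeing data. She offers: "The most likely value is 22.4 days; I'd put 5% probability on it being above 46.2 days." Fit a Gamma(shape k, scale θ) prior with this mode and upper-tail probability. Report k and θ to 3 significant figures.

k ≈ 6.28, θ ≈ 4.24

Gamma(k,θ) with k>1 has mode (k−1)θ, so θ = 22.4/(k−1).
Need P(X < 46.2) = 0.95 with θ tied to k this way. Start at k = 2, θ = 22.4: P(X<46.2) ≈ 0.611.
Too low — raise k to concentrate. Iterating converges to k ≈ 6.28.
Then θ = 22.4/(6.28−1) ≈ 4.24.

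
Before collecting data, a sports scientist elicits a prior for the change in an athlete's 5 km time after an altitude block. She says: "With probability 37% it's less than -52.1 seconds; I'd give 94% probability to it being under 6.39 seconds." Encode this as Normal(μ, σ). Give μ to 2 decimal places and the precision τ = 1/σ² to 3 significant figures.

μ = -41.81, τ = 0.00104

The p-quantile of Normal(μ,σ) is μ + z_p·σ, with z_{0.37} = -0.3319 and z_{0.94} = 1.555.
Eliminate σ: μ = (z₂·x₁ − z₁·x₂)/(z₂ − z₁) = (1.555·-52.1 − (-0.3319)·6.39)/1.887 = -41.81.
Then σ = (x₂ − x₁)/(z₂ − z₁) = (6.39 − -52.1)/1.887 = 31.00.
Precision τ = 1/σ² = 1/31² = 0.00104.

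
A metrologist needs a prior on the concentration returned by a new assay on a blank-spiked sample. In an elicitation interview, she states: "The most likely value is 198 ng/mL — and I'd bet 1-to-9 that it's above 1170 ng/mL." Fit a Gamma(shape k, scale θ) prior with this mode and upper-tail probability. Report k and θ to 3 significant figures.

k ≈ 1.54, θ ≈ 367

Gamma(k,θ) with k>1 has mode (k−1)θ, so θ = 198/(k−1).
Need P(X < 1170) = 0.9 with θ tied to k this way. Start at k = 2, θ = 198: P(X<1170) ≈ 0.981.
Too high — lower k to spread out. Iterating converges to k ≈ 1.54.
Then θ = 198/(1.54−1) ≈ 367.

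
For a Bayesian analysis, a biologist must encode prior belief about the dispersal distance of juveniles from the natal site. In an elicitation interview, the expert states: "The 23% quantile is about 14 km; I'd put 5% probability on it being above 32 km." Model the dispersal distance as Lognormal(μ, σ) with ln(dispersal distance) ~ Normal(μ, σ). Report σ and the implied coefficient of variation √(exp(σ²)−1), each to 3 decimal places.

If T ~ Lognormal(μ,σ) then ln T ~ Normal(μ,σ), so the p-quantile of ln T is μ + z_p·σ.
ln(14) = 2.639 and ln(32) = 3.466; z_{0.23} = -0.7388, z_{0.95} = 1.645.
σ = (3.466 − 2.639)/(1.645 − (-0.7388)) = 0.347.
μ = 2.639 − (-0.7388)·0.347 = 2.895.
CV = √(exp(σ²)−1) = √(exp(0.1203)−1) = 0.357.

σ ≈ 0.347, CV ≈ 0.357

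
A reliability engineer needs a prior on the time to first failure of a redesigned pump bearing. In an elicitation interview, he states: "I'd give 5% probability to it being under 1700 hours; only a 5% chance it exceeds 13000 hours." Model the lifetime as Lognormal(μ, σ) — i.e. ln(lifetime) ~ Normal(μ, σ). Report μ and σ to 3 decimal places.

μ ≈ 8.456, σ ≈ 0.618

If T ~ Lognormal(μ,σ) then ln T ~ Normal(μ,σ), so the p-quantile of ln T is μ + z_p·σ.
ln(1700) = 7.438 and ln(13000) = 9.473; z_{0.05} = -1.645, z_{0.95} = 1.645.
σ = (9.473 − 7.438)/(1.645 − (-1.645)) = 0.618.
μ = 7.438 − (-1.645)·0.618 = 8.456.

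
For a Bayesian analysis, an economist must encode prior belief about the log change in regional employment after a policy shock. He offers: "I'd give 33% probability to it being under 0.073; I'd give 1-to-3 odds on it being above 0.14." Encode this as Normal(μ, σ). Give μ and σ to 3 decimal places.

The p-quantile of Normal(μ,σ) is μ + z_p·σ, with z_{0.33} = -0.4399 and z_{0.75} = 0.6745.
Eliminate σ: μ = (z₂·x₁ − z₁·x₂)/(z₂ − z₁) = (0.6745·0.073 − (-0.4399)·0.14)/1.114 = 0.099.
Then σ = (x₂ − x₁)/(z₂ − z₁) = (0.14 − 0.073)/1.114 = 0.060.

μ = 0.099, σ = 0.060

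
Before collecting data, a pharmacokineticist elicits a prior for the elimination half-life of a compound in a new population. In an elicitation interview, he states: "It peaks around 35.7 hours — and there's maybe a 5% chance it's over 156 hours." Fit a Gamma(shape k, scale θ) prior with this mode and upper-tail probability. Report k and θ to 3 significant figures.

Gamma(k,θ) with k>1 has mode (k−1)θ, so θ = 35.7/(k−1).
Need P(X < 156) = 0.95 with θ tied to k this way. Start at k = 2, θ = 35.7: P(X<156) ≈ 0.932.
Too low — raise k to concentrate. Iterating converges to k ≈ 2.14.
Then θ = 35.7/(2.14−1) ≈ 31.4.

k ≈ 2.14, θ ≈ 31.4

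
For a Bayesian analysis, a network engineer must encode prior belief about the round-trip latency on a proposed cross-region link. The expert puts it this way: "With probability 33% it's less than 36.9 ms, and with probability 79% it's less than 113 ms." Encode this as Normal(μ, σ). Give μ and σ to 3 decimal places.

The p-quantile of Normal(μ,σ) is μ + z_p·σ, with z_{0.33} = -0.4399 and z_{0.79} = 0.8064.
Eliminate σ: μ = (z₂·x₁ − z₁·x₂)/(z₂ − z₁) = (0.8064·36.9 − (-0.4399)·113)/1.246 = 63.761.
Then σ = (x₂ − x₁)/(z₂ − z₁) = (113 − 36.9)/1.246 = 61.059.

μ = 63.761, σ = 61.059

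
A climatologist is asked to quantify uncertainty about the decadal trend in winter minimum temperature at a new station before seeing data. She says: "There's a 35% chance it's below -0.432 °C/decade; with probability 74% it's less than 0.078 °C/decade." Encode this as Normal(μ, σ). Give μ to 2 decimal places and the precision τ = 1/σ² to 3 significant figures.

μ = -0.24, τ = 4.07

The p-quantile of Normal(μ,σ) is μ + z_p·σ, with z_{0.35} = -0.3853 and z_{0.74} = 0.6433.
Eliminate σ: μ = (z₂·x₁ − z₁·x₂)/(z₂ − z₁) = (0.6433·-0.432 − (-0.3853)·0.078)/1.029 = -0.24.
Then σ = (x₂ − x₁)/(z₂ − z₁) = (0.078 − -0.432)/1.029 = 0.50.
Precision τ = 1/σ² = 1/0.4958² = 4.07.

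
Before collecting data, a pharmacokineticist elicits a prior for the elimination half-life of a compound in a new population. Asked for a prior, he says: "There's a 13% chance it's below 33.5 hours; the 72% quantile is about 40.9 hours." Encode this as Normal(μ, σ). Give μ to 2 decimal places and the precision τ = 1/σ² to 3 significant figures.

μ = 38.38, τ = 0.0534

The p-quantile of Normal(μ,σ) is μ + z_p·σ, with z_{0.13} = -1.126 and z_{0.72} = 0.5828.
Eliminate σ: μ = (z₂·x₁ − z₁·x₂)/(z₂ − z₁) = (0.5828·33.5 − (-1.126)·40.9)/1.709 = 38.38.
Then σ = (x₂ − x₁)/(z₂ − z₁) = (40.9 − 33.5)/1.709 = 4.33.
Precision τ = 1/σ² = 1/4.329² = 0.0534.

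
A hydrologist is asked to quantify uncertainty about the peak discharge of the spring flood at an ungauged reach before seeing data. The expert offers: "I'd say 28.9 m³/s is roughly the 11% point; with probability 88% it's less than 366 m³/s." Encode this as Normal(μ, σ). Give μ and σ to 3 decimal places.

μ = 201.067, σ = 140.370

The p-quantile of Normal(μ,σ) is μ + z_p·σ, with z_{0.11} = -1.227 and z_{0.88} = 1.175.
Eliminate σ: μ = (z₂·x₁ − z₁·x₂)/(z₂ − z₁) = (1.175·28.9 − (-1.227)·366)/2.402 = 201.067.
Then σ = (x₂ − x₁)/(z₂ − z₁) = (366 − 28.9)/2.402 = 140.370.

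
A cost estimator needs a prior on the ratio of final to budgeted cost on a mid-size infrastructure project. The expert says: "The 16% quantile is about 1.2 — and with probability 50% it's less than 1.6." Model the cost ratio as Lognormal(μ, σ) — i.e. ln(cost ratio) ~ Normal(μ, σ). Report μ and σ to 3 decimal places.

μ ≈ 0.470, σ ≈ 0.289

If T ~ Lognormal(μ,σ) then ln T ~ Normal(μ,σ), so the p-quantile of ln T is μ + z_p·σ.
ln(1.2) = 0.1823 and ln(1.6) = 0.47; z_{0.16} = -0.9945, z_{0.5} = 0.
σ = (0.47 − 0.1823)/(0 − (-0.9945)) = 0.289.
μ = 0.1823 − (-0.9945)·0.289 = 0.470.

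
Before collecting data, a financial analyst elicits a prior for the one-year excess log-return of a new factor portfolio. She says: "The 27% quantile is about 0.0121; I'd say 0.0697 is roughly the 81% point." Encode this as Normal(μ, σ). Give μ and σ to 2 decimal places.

The p-quantile of Normal(μ,σ) is μ + z_p·σ, with z_{0.27} = -0.6128 and z_{0.81} = 0.8779.
Eliminate σ: μ = (z₂·x₁ − z₁·x₂)/(z₂ − z₁) = (0.8779·0.0121 − (-0.6128)·0.0697)/1.491 = 0.04.
Then σ = (x₂ − x₁)/(z₂ − z₁) = (0.0697 − 0.0121)/1.491 = 0.04.

μ = 0.04, σ = 0.04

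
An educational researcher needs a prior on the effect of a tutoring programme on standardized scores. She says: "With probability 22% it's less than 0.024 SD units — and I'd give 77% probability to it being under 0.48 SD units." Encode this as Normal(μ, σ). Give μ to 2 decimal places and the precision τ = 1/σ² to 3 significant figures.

For Normal(μ,σ), the p-quantile is μ + z_p·σ. Here z_{0.22} = -0.7722, z_{0.77} = 0.7388.
So 0.024 = μ − 0.7722σ and 0.48 = μ + 0.7388σ.
Subtracting: σ = (0.48 − 0.024)/(0.7388 − (-0.7722)) = 0.30.
Then μ = 0.024 − (-0.7722)·0.30 = 0.26.
Precision τ = 1/σ² = 1/0.3018² = 11.

μ = 0.26, τ = 11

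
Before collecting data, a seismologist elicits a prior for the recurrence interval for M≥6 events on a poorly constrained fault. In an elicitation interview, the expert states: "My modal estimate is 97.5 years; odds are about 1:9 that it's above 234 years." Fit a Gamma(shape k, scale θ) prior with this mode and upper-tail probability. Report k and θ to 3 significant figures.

k ≈ 3.51, θ ≈ 38.9

Gamma(k,θ) with k>1 has mode (k−1)θ, so θ = 97.5/(k−1).
Need P(X < 234) = 0.9 with θ tied to k this way. Start at k = 2, θ = 97.5: P(X<234) ≈ 0.692.
Too low — raise k to concentrate. Iterating converges to k ≈ 3.51.
Then θ = 97.5/(3.51−1) ≈ 38.9.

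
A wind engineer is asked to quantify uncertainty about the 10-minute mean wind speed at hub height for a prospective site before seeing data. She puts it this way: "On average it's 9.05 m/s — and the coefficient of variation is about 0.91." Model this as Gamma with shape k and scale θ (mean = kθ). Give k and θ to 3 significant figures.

For Gamma(k, scale θ): mean = kθ, variance = kθ², so CV = 1/√k.
CV = 0.91, hence k = 1/CV² = 1.21.
Then θ = mean/k = 9.05/1.21 = 7.49.

k ≈ 1.21, θ ≈ 7.49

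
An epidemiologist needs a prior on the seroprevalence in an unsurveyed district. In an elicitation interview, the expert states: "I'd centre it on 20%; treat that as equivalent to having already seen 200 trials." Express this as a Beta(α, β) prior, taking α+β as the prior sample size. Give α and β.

α = 40, β = 160

Under the effective-sample-size interpretation, Beta(α, β) has prior mean α/(α+β) and prior sample size α+β.
So α+β = 200 and α/(α+β) = 0.2, giving α = 0.2·200 = 40 and β = 200 − 40 = 160.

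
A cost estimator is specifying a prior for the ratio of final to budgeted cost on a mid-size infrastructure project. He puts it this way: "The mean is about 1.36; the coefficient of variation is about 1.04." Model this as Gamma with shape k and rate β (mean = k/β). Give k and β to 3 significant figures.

k ≈ 0.925, β ≈ 0.68

For Gamma(k, rate β): mean = k/β, variance = k/β², so CV = 1/√k.
CV = 1.04, hence k = 1/CV² = 0.925.
Then β = k/mean = 0.925/1.36 = 0.68.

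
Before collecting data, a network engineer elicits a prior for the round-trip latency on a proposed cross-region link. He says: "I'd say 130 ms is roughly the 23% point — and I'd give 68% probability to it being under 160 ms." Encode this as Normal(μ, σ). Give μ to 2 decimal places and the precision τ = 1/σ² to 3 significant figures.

The p-quantile of Normal(μ,σ) is μ + z_p·σ, with z_{0.23} = -0.7388 and z_{0.68} = 0.4677.
Eliminate σ: μ = (z₂·x₁ − z₁·x₂)/(z₂ − z₁) = (0.4677·130 − (-0.7388)·160)/1.207 = 148.37.
Then σ = (x₂ − x₁)/(z₂ − z₁) = (160 − 130)/1.207 = 24.86.
Precision τ = 1/σ² = 1/24.86² = 0.00162.

μ = 148.37, τ = 0.00162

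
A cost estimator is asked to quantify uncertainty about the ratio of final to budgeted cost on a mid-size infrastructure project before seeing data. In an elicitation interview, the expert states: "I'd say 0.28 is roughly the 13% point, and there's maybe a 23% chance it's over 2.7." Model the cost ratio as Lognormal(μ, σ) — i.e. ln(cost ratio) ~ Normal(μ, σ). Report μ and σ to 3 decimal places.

μ ≈ 0.096, σ ≈ 1.215

If T ~ Lognormal(μ,σ) then ln T ~ Normal(μ,σ), so the p-quantile of ln T is μ + z_p·σ.
ln(0.28) = -1.273 and ln(2.7) = 0.9933; z_{0.13} = -1.126, z_{0.77} = 0.7388.
σ = (0.9933 − -1.273)/(0.7388 − (-1.126)) = 1.215.
μ = -1.273 − (-1.126)·1.215 = 0.096.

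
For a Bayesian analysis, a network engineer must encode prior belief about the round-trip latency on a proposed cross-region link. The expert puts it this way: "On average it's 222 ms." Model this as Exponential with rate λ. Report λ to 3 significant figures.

Exponential mean = 1/λ, so λ = 1/222.0 = 0.0045.

λ ≈ 0.0045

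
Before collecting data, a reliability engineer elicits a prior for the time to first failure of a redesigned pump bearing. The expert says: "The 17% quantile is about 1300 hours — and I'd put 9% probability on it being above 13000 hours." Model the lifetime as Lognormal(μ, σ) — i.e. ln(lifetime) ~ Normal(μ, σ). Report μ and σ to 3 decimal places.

If T ~ Lognormal(μ,σ) then ln T ~ Normal(μ,σ), so the p-quantile of ln T is μ + z_p·σ.
ln(1300) = 7.17 and ln(13000) = 9.473; z_{0.17} = -0.9542, z_{0.91} = 1.341.
σ = (9.473 − 7.17)/(1.341 − (-0.9542)) = 1.003.
μ = 7.17 − (-0.9542)·1.003 = 8.127.

μ ≈ 8.127, σ ≈ 1.003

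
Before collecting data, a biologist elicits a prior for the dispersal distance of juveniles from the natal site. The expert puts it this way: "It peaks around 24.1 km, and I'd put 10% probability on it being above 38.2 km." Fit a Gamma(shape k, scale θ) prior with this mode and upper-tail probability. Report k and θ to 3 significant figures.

k ≈ 9.84, θ ≈ 2.73

Gamma(k,θ) with k>1 has mode (k−1)θ, so θ = 24.1/(k−1).
Need P(X < 38.2) = 0.9 with θ tied to k this way. Start at k = 2, θ = 24.1: P(X<38.2) ≈ 0.470.
Too low — raise k to concentrate. Iterating converges to k ≈ 9.84.
Then θ = 24.1/(9.84−1) ≈ 2.73.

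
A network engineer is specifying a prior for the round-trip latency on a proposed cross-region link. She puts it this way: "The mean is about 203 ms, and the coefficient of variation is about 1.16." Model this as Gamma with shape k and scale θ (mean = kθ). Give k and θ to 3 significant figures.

For Gamma(k, scale θ): mean = kθ, variance = kθ², so CV = 1/√k.
CV = 1.16, hence k = 1/CV² = 0.743.
Then θ = mean/k = 203/0.743 = 273.

k ≈ 0.743, θ ≈ 273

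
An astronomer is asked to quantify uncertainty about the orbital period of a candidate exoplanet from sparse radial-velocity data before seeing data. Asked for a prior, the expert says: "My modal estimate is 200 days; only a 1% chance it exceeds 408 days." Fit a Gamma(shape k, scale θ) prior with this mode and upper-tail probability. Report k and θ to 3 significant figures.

Gamma(k,θ) with k>1 has mode (k−1)θ, so θ = 200/(k−1).
Need P(X < 408) = 0.99 with θ tied to k this way. Start at k = 2, θ = 200: P(X<408) ≈ 0.605.
Too low — raise k to concentrate. Iterating converges to k ≈ 10.6.
Then θ = 200/(10.6−1) ≈ 20.8.

k ≈ 10.6, θ ≈ 20.8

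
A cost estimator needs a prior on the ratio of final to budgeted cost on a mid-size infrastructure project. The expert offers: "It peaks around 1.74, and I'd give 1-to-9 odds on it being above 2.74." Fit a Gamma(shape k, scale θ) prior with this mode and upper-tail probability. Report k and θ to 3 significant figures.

Gamma(k,θ) with k>1 has mode (k−1)θ, so θ = 1.74/(k−1).
Need P(X < 2.74) = 0.9 with θ tied to k this way. Start at k = 2, θ = 1.74: P(X<2.74) ≈ 0.467.
Too low — raise k to concentrate. Iterating converges to k ≈ 10.1.
Then θ = 1.74/(10.1−1) ≈ 0.191.

k ≈ 10.1, θ ≈ 0.191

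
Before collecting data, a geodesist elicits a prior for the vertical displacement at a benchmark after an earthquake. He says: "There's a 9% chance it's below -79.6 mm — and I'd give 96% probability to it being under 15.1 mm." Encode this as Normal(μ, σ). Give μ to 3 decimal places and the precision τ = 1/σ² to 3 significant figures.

For Normal(μ,σ), the p-quantile is μ + z_p·σ. Here z_{0.09} = -1.341, z_{0.96} = 1.751.
So -79.6 = μ − 1.341σ and 15.1 = μ + 1.751σ.
Subtracting: σ = (15.1 − -79.6)/(1.751 − (-1.341)) = 30.633.
Then μ = -79.6 − (-1.341)·30.633 = -38.529.
Precision τ = 1/σ² = 1/30.63² = 0.00107.

μ = -38.529, τ = 0.00107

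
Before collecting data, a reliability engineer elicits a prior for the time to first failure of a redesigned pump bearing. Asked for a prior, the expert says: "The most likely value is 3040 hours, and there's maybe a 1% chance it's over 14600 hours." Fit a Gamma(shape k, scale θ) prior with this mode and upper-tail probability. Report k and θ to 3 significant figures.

k ≈ 2.61, θ ≈ 1890

Gamma(k,θ) with k>1 has mode (k−1)θ, so θ = 3040/(k−1).
Need P(X < 14600) = 0.99 with θ tied to k this way. Start at k = 2, θ = 3040: P(X<14600) ≈ 0.952.
Too low — raise k to concentrate. Iterating converges to k ≈ 2.61.
Then θ = 3040/(2.61−1) ≈ 1890.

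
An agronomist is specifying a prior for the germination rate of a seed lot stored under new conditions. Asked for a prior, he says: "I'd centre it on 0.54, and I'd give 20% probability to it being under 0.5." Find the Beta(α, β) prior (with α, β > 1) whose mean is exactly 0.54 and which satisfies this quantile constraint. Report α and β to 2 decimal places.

α ≈ 59.25, β ≈ 50.47

With mean 0.54 fixed, write α = 0.54s, β = 0.46s where s = α+β.
Need P(θ < 0.5) = 0.2 under Beta(0.54s, 0.46s). Normal approximation: (q−m)/√(m(1−m)/s) ≈ z_{0.2} = -0.842, so s ≈ 0.54·0.46·(-0.842)²/(0.5−0.54)² = 110.0.
At s = 110.0: P(θ<0.5) ≈ 0.200. Adjusting to match 0.2 gives s ≈ 109.72.
So α = 0.54·109.72 ≈ 59.25, β = 0.46·109.72 ≈ 50.47.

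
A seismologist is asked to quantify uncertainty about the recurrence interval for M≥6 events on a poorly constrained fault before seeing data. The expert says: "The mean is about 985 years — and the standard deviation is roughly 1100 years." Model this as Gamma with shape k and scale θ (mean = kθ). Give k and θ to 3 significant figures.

For Gamma(k, scale θ): mean = kθ, variance = kθ², so CV = 1/√k.
CV = SD/mean = 1100/985 = 1.117, hence k = 1/CV² = 0.802.
Then θ = mean/k = 985/0.802 = 1230.

k ≈ 0.802, θ ≈ 1230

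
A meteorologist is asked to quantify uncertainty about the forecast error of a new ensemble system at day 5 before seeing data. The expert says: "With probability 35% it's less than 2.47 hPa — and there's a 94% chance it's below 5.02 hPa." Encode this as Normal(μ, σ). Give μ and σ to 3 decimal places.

μ = 2.976, σ = 1.314

The p-quantile of Normal(μ,σ) is μ + z_p·σ, with z_{0.35} = -0.3853 and z_{0.94} = 1.555.
Eliminate σ: μ = (z₂·x₁ − z₁·x₂)/(z₂ − z₁) = (1.555·2.47 − (-0.3853)·5.02)/1.94 = 2.976.
Then σ = (x₂ − x₁)/(z₂ − z₁) = (5.02 − 2.47)/1.94 = 1.314.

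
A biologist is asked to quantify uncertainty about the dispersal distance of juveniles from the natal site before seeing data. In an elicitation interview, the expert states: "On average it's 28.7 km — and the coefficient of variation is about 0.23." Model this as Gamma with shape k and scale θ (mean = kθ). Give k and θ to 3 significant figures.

For Gamma(k, scale θ): mean = kθ, variance = kθ², so CV = 1/√k.
CV = 0.23, hence k = 1/CV² = 18.9.
Then θ = mean/k = 28.7/18.9 = 1.52.

k ≈ 18.9, θ ≈ 1.52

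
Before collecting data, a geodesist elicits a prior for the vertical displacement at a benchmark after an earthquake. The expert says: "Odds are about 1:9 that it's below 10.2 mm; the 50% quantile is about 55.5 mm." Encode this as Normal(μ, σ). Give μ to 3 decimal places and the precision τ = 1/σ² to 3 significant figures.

μ = 55.500, τ = 0.0008

The p-quantile of Normal(μ,σ) is μ + z_p·σ, with z_{0.1} = -1.282 and z_{0.5} = 0.
Eliminate σ: μ = (z₂·x₁ − z₁·x₂)/(z₂ − z₁) = (0·10.2 − (-1.282)·55.5)/1.282 = 55.500.
Then σ = (x₂ − x₁)/(z₂ − z₁) = (55.5 − 10.2)/1.282 = 35.348.
Precision τ = 1/σ² = 1/35.35² = 0.0008.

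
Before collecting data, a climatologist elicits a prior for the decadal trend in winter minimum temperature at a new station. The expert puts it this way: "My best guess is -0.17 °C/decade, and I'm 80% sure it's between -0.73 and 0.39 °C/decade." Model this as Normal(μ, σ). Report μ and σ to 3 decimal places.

μ = -0.170, σ = 0.437

A symmetric 80% interval runs μ ± z·σ with z = 1.282.
Half-width = 0.56, so σ = 0.56/1.282 = 0.437.
μ is the stated best guess, -0.170.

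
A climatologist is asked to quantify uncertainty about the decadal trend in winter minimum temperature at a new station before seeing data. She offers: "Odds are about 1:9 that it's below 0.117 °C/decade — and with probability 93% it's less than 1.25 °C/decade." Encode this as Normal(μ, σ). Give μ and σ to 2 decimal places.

μ = 0.64, σ = 0.41

For Normal(μ,σ), the p-quantile is μ + z_p·σ. Here z_{0.1} = -1.282, z_{0.93} = 1.476.
So 0.117 = μ − 1.282σ and 1.25 = μ + 1.476σ.
Subtracting: σ = (1.25 − 0.117)/(1.476 − (-1.282)) = 0.41.
Then μ = 0.117 − (-1.282)·0.41 = 0.64.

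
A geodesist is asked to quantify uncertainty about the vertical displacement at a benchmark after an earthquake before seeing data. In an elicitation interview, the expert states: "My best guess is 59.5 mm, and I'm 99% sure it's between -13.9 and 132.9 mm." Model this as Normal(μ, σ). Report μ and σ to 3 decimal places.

μ = 59.500, σ = 28.496

A symmetric 99% interval runs μ ± z·σ with z = 2.576.
Half-width = 73.4, so σ = 73.4/2.576 = 28.496.
μ is the stated best guess, 59.500.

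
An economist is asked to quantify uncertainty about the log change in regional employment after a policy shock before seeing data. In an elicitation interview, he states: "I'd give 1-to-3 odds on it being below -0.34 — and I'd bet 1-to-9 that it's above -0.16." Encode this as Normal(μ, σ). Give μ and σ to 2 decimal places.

μ = -0.28, σ = 0.09

The p-quantile of Normal(μ,σ) is μ + z_p·σ, with z_{0.25} = -0.6745 and z_{0.9} = 1.282.
Eliminate σ: μ = (z₂·x₁ − z₁·x₂)/(z₂ − z₁) = (1.282·-0.34 − (-0.6745)·-0.16)/1.956 = -0.28.
Then σ = (x₂ − x₁)/(z₂ − z₁) = (-0.16 − -0.34)/1.956 = 0.09.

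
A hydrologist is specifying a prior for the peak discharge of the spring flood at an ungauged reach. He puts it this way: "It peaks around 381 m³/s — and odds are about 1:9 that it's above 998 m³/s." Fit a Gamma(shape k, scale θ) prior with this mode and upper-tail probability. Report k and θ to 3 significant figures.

Gamma(k,θ) with k>1 has mode (k−1)θ, so θ = 381/(k−1).
Need P(X < 998) = 0.9 with θ tied to k this way. Start at k = 2, θ = 381: P(X<998) ≈ 0.736.
Too low — raise k to concentrate. Iterating converges to k ≈ 3.07.
Then θ = 381/(3.07−1) ≈ 184.

k ≈ 3.07, θ ≈ 184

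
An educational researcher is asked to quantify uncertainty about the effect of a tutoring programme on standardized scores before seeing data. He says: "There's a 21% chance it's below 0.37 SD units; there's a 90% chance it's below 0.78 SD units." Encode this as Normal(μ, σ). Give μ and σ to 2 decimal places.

For Normal(μ,σ), the p-quantile is μ + z_p·σ. Here z_{0.21} = -0.8064, z_{0.9} = 1.282.
So 0.37 = μ − 0.8064σ and 0.78 = μ + 1.282σ.
Subtracting: σ = (0.78 − 0.37)/(1.282 − (-0.8064)) = 0.20.
Then μ = 0.37 − (-0.8064)·0.20 = 0.53.

μ = 0.53, σ = 0.20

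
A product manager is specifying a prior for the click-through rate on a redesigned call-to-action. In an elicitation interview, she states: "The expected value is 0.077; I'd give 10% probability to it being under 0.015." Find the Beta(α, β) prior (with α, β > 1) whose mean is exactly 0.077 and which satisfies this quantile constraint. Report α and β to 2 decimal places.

α ≈ 1.43, β ≈ 17.14

With mean 0.077 fixed, write α = 0.077s, β = 0.923s where s = α+β.
Need P(θ < 0.015) = 0.1 under Beta(0.077s, 0.923s). Normal approximation: (q−m)/√(m(1−m)/s) ≈ z_{0.1} = -1.28, so s ≈ 0.077·0.923·(-1.28)²/(0.015−0.077)² = 30.4.
At s = 30.4: P(θ<0.015) ≈ 0.038. Adjusting to match 0.1 gives s ≈ 18.57.
So α = 0.077·18.57 ≈ 1.43, β = 0.923·18.57 ≈ 17.14.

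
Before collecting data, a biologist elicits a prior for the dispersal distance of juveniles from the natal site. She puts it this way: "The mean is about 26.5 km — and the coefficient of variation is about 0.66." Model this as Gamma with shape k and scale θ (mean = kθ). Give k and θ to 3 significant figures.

For Gamma(k, scale θ): mean = kθ, variance = kθ², so CV = 1/√k.
CV = 0.66, hence k = 1/CV² = 2.3.
Then θ = mean/k = 26.5/2.3 = 11.5.

k ≈ 2.3, θ ≈ 11.5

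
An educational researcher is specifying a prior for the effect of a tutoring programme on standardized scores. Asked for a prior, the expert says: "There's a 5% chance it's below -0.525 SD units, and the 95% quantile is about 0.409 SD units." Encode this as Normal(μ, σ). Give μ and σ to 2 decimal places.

μ = -0.06, σ = 0.28

For Normal(μ,σ), the p-quantile is μ + z_p·σ. Here z_{0.05} = -1.645, z_{0.95} = 1.645.
So -0.525 = μ − 1.645σ and 0.409 = μ + 1.645σ.
Subtracting: σ = (0.409 − -0.525)/(1.645 − (-1.645)) = 0.28.
Then μ = -0.525 − (-1.645)·0.28 = -0.06.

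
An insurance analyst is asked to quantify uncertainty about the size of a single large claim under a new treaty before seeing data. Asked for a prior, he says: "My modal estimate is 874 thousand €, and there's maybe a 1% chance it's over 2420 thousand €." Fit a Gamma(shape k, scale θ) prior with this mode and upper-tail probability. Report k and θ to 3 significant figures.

k ≈ 5.42, θ ≈ 198

Gamma(k,θ) with k>1 has mode (k−1)θ, so θ = 874/(k−1).
Need P(X < 2420) = 0.99 with θ tied to k this way. Start at k = 2, θ = 874: P(X<2420) ≈ 0.764.
Too low — raise k to concentrate. Iterating converges to k ≈ 5.42.
Then θ = 874/(5.42−1) ≈ 198.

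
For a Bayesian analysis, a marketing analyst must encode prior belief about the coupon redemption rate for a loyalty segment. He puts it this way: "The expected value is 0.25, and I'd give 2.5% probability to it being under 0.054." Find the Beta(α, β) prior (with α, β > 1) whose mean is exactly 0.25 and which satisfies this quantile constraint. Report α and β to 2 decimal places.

α ≈ 2.71, β ≈ 8.12

With mean 0.25 fixed, write α = 0.25s, β = 0.75s where s = α+β.
Need P(θ < 0.054) = 0.025 under Beta(0.25s, 0.75s). Normal approximation: (q−m)/√(m(1−m)/s) ≈ z_{0.025} = -1.96, so s ≈ 0.25·0.75·(-1.96)²/(0.054−0.25)² = 18.7.
At s = 18.7: P(θ<0.054) ≈ 0.004. Adjusting to match 0.025 gives s ≈ 10.82.
So α = 0.25·10.82 ≈ 2.71, β = 0.75·10.82 ≈ 8.12.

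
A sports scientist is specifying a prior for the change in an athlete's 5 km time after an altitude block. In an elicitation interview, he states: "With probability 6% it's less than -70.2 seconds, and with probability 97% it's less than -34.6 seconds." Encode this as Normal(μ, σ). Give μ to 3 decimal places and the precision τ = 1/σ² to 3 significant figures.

μ = -54.089, τ = 0.00931

The p-quantile of Normal(μ,σ) is μ + z_p·σ, with z_{0.06} = -1.555 and z_{0.97} = 1.881.
Eliminate σ: μ = (z₂·x₁ − z₁·x₂)/(z₂ − z₁) = (1.881·-70.2 − (-1.555)·-34.6)/3.436 = -54.089.
Then σ = (x₂ − x₁)/(z₂ − z₁) = (-34.6 − -70.2)/3.436 = 10.362.
Precision τ = 1/σ² = 1/10.36² = 0.00931.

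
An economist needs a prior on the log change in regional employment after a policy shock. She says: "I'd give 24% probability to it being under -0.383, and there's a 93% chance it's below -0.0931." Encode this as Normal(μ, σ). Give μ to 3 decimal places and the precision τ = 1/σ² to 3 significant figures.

For Normal(μ,σ), the p-quantile is μ + z_p·σ. Here z_{0.24} = -0.7063, z_{0.93} = 1.476.
So -0.383 = μ − 0.7063σ and -0.0931 = μ + 1.476σ.
Subtracting: σ = (-0.0931 − -0.383)/(1.476 − (-0.7063)) = 0.133.
Then μ = -0.383 − (-0.7063)·0.133 = -0.289.
Precision τ = 1/σ² = 1/0.1329² = 56.7.

μ = -0.289, τ = 56.7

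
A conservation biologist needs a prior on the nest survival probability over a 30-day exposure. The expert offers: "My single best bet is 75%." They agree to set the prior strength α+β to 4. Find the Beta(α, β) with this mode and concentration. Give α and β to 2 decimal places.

For α,β > 1 the Beta mode is (α−1)/(α+β−2). With α+β = 4, the mode is (α−1)/2.
Set (α−1)/2 = 0.75 → α = 1 + 0.75·2 = 2.50.
β = 4 − α = 1.50.

α = 2.50, β = 1.50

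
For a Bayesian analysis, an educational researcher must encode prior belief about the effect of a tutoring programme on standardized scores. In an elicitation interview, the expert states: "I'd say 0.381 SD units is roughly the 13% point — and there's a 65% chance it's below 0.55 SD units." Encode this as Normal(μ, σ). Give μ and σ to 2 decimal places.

μ = 0.51, σ = 0.11

For Normal(μ,σ), the p-quantile is μ + z_p·σ. Here z_{0.13} = -1.126, z_{0.65} = 0.3853.
So 0.381 = μ − 1.126σ and 0.55 = μ + 0.3853σ.
Subtracting: σ = (0.55 − 0.381)/(0.3853 − (-1.126)) = 0.11.
Then μ = 0.381 − (-1.126)·0.11 = 0.51.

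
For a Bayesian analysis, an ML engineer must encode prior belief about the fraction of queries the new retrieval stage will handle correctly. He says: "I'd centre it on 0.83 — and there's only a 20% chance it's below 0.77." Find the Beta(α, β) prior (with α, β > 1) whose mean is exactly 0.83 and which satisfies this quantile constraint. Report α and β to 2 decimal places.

α ≈ 20.45, β ≈ 4.19

With mean 0.83 fixed, write α = 0.83s, β = 0.17s where s = α+β.
Need P(θ < 0.77) = 0.2 under Beta(0.83s, 0.17s). Normal approximation: (q−m)/√(m(1−m)/s) ≈ z_{0.2} = -0.842, so s ≈ 0.83·0.17·(-0.842)²/(0.77−0.83)² = 27.8.
At s = 27.8: P(θ<0.77) ≈ 0.189. Adjusting to match 0.2 gives s ≈ 24.64.
So α = 0.83·24.64 ≈ 20.45, β = 0.17·24.64 ≈ 4.19.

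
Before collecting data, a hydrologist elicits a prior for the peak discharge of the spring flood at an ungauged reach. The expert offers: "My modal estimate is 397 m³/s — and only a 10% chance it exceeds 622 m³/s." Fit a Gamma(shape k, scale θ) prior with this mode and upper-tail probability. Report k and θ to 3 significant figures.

k ≈ 10.3, θ ≈ 42.7

Gamma(k,θ) with k>1 has mode (k−1)θ, so θ = 397/(k−1).
Need P(X < 622) = 0.9 with θ tied to k this way. Start at k = 2, θ = 397: P(X<622) ≈ 0.464.
Too low — raise k to concentrate. Iterating converges to k ≈ 10.3.
Then θ = 397/(10.3−1) ≈ 42.7.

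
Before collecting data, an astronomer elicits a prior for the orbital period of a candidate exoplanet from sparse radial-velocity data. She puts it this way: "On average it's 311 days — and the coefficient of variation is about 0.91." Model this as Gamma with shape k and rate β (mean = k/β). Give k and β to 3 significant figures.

For Gamma(k, rate β): mean = k/β, variance = k/β², so CV = 1/√k.
CV = 0.91, hence k = 1/CV² = 1.21.
Then β = k/mean = 1.21/311 = 0.00388.

k ≈ 1.21, β ≈ 0.00388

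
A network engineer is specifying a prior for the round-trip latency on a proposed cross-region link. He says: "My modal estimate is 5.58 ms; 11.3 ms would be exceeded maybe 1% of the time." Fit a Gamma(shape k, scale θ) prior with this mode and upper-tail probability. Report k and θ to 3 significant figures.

Gamma(k,θ) with k>1 has mode (k−1)θ, so θ = 5.58/(k−1).
Need P(X < 11.3) = 0.99 with θ tied to k this way. Start at k = 2, θ = 5.58: P(X<11.3) ≈ 0.601.
Too low — raise k to concentrate. Iterating converges to k ≈ 10.8.
Then θ = 5.58/(10.8−1) ≈ 0.567.

k ≈ 10.8, θ ≈ 0.567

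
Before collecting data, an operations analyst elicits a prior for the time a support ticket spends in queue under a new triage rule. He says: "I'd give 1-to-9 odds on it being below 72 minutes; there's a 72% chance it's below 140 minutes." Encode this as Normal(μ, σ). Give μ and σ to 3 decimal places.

μ = 118.742, σ = 36.473

For Normal(μ,σ), the p-quantile is μ + z_p·σ. Here z_{0.1} = -1.282, z_{0.72} = 0.5828.
So 72 = μ − 1.282σ and 140 = μ + 0.5828σ.
Subtracting: σ = (140 − 72)/(0.5828 − (-1.282)) = 36.473.
Then μ = 72 − (-1.282)·36.473 = 118.742.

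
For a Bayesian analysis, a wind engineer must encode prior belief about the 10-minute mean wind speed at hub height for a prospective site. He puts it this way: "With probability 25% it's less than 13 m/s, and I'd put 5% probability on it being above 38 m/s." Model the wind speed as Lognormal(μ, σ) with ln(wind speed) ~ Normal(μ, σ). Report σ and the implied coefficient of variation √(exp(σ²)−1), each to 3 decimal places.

σ ≈ 0.462, CV ≈ 0.488

If T ~ Lognormal(μ,σ) then ln T ~ Normal(μ,σ), so the p-quantile of ln T is μ + z_p·σ.
ln(13) = 2.565 and ln(38) = 3.638; z_{0.25} = -0.6745, z_{0.95} = 1.645.
σ = (3.638 − 2.565)/(1.645 − (-0.6745)) = 0.462.
μ = 2.565 − (-0.6745)·0.462 = 2.877.
CV = √(exp(σ²)−1) = √(exp(0.2139)−1) = 0.488.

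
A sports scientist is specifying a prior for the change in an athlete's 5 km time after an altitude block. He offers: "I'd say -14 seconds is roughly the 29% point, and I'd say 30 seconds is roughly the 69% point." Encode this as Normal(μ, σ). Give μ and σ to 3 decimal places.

μ = 9.206, σ = 41.935

The p-quantile of Normal(μ,σ) is μ + z_p·σ, with z_{0.29} = -0.5534 and z_{0.69} = 0.4959.
Eliminate σ: μ = (z₂·x₁ − z₁·x₂)/(z₂ − z₁) = (0.4959·-14 − (-0.5534)·30)/1.049 = 9.206.
Then σ = (x₂ − x₁)/(z₂ − z₁) = (30 − -14)/1.049 = 41.935.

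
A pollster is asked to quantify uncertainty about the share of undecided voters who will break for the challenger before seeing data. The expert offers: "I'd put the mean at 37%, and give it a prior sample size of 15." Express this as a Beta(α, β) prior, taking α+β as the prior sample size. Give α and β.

α = 5.55, β = 9.45

Under the effective-sample-size interpretation, Beta(α, β) has prior mean α/(α+β) and prior sample size α+β.
So α+β = 15 and α/(α+β) = 0.37, giving α = 0.37·15 = 5.55 and β = 15 − 5.55 = 9.45.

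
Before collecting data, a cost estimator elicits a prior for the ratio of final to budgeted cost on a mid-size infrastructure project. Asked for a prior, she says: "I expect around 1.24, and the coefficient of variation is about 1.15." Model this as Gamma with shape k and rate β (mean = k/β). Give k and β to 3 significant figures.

For Gamma(k, rate β): mean = k/β, variance = k/β², so CV = 1/√k.
CV = 1.15, hence k = 1/CV² = 0.756.
Then β = k/mean = 0.756/1.24 = 0.61.

k ≈ 0.756, β ≈ 0.61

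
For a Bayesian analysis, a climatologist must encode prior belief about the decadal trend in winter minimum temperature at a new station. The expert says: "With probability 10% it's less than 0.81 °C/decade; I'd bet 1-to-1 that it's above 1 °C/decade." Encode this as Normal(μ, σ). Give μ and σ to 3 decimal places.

The p-quantile of Normal(μ,σ) is μ + z_p·σ, with z_{0.1} = -1.282 and z_{0.5} = 0.
Eliminate σ: μ = (z₂·x₁ − z₁·x₂)/(z₂ − z₁) = (0·0.81 − (-1.282)·1)/1.282 = 1.000.
Then σ = (x₂ − x₁)/(z₂ − z₁) = (1 − 0.81)/1.282 = 0.148.

μ = 1.000, σ = 0.148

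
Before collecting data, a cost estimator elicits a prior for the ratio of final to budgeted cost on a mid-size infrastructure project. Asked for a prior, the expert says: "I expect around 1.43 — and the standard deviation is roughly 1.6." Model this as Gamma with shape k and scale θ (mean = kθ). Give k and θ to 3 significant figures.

k ≈ 0.799, θ ≈ 1.79

For Gamma(k, scale θ): mean = kθ, variance = kθ², so CV = 1/√k.
CV = SD/mean = 1.6/1.43 = 1.119, hence k = 1/CV² = 0.799.
Then θ = mean/k = 1.43/0.799 = 1.79.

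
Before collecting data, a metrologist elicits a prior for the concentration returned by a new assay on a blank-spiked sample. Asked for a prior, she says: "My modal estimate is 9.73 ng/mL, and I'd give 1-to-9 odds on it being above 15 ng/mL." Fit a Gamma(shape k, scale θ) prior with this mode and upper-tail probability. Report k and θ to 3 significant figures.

k ≈ 11, θ ≈ 0.976

Gamma(k,θ) with k>1 has mode (k−1)θ, so θ = 9.73/(k−1).
Need P(X < 15) = 0.9 with θ tied to k this way. Start at k = 2, θ = 9.73: P(X<15) ≈ 0.456.
Too low — raise k to concentrate. Iterating converges to k ≈ 11.
Then θ = 9.73/(11−1) ≈ 0.976.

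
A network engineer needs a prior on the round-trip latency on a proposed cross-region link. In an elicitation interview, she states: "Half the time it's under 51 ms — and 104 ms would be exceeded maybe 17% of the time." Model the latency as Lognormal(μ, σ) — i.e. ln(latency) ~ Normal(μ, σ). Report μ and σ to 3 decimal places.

μ ≈ 3.932, σ ≈ 0.747

If T ~ Lognormal(μ,σ) then ln T ~ Normal(μ,σ), so the p-quantile of ln T is μ + z_p·σ.
ln(51) = 3.932 and ln(104) = 4.644; z_{0.5} = 0, z_{0.83} = 0.9542.
σ = (4.644 − 3.932)/(0.9542 − (0)) = 0.747.
μ = 3.932 − (0)·0.747 = 3.932.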